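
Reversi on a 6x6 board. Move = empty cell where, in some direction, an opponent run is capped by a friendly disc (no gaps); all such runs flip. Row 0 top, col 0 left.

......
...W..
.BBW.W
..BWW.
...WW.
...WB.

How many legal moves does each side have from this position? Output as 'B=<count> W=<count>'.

-- B to move --
(0,2): no bracket -> illegal
(0,3): no bracket -> illegal
(0,4): flips 1 -> legal
(1,2): no bracket -> illegal
(1,4): flips 1 -> legal
(1,5): no bracket -> illegal
(2,4): flips 3 -> legal
(3,5): flips 2 -> legal
(4,2): no bracket -> illegal
(4,5): no bracket -> illegal
(5,2): flips 1 -> legal
(5,5): flips 2 -> legal
B mobility = 6
-- W to move --
(1,0): flips 2 -> legal
(1,1): flips 1 -> legal
(1,2): no bracket -> illegal
(2,0): flips 2 -> legal
(3,0): no bracket -> illegal
(3,1): flips 2 -> legal
(4,1): flips 1 -> legal
(4,2): no bracket -> illegal
(4,5): no bracket -> illegal
(5,5): flips 1 -> legal
W mobility = 6

Answer: B=6 W=6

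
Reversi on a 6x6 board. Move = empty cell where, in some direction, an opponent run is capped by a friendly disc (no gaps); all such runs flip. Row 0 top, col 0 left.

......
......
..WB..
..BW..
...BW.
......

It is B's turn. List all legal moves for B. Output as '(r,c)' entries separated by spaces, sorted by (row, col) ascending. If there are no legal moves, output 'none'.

Answer: (1,2) (2,1) (3,4) (4,5)

Derivation:
(1,1): no bracket -> illegal
(1,2): flips 1 -> legal
(1,3): no bracket -> illegal
(2,1): flips 1 -> legal
(2,4): no bracket -> illegal
(3,1): no bracket -> illegal
(3,4): flips 1 -> legal
(3,5): no bracket -> illegal
(4,2): no bracket -> illegal
(4,5): flips 1 -> legal
(5,3): no bracket -> illegal
(5,4): no bracket -> illegal
(5,5): no bracket -> illegal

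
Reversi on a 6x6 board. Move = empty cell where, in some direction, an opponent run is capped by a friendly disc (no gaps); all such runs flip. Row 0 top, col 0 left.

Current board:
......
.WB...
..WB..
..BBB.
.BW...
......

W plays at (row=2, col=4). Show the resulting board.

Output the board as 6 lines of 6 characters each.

Answer: ......
.WB...
..WWW.
..BWB.
.BW...
......

Derivation:
Place W at (2,4); scan 8 dirs for brackets.
Dir NW: first cell '.' (not opp) -> no flip
Dir N: first cell '.' (not opp) -> no flip
Dir NE: first cell '.' (not opp) -> no flip
Dir W: opp run (2,3) capped by W -> flip
Dir E: first cell '.' (not opp) -> no flip
Dir SW: opp run (3,3) capped by W -> flip
Dir S: opp run (3,4), next='.' -> no flip
Dir SE: first cell '.' (not opp) -> no flip
All flips: (2,3) (3,3)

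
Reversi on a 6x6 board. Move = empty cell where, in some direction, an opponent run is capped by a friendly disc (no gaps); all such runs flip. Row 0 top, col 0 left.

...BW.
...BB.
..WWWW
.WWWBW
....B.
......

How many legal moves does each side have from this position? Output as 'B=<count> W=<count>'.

Answer: B=7 W=7

Derivation:
-- B to move --
(0,5): flips 1 -> legal
(1,1): flips 2 -> legal
(1,2): flips 1 -> legal
(1,5): no bracket -> illegal
(2,0): no bracket -> illegal
(2,1): no bracket -> illegal
(3,0): flips 3 -> legal
(4,0): flips 2 -> legal
(4,1): flips 2 -> legal
(4,2): no bracket -> illegal
(4,3): flips 2 -> legal
(4,5): no bracket -> illegal
B mobility = 7
-- W to move --
(0,2): flips 2 -> legal
(0,5): flips 1 -> legal
(1,2): no bracket -> illegal
(1,5): no bracket -> illegal
(4,3): flips 1 -> legal
(4,5): flips 1 -> legal
(5,3): flips 1 -> legal
(5,4): flips 2 -> legal
(5,5): flips 1 -> legal
W mobility = 7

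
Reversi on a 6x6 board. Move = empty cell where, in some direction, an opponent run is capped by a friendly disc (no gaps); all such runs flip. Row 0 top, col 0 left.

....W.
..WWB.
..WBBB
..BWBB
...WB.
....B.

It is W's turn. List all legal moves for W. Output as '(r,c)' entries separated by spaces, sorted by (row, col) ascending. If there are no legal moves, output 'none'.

(0,3): no bracket -> illegal
(0,5): no bracket -> illegal
(1,5): flips 2 -> legal
(2,1): flips 1 -> legal
(3,1): flips 1 -> legal
(4,1): no bracket -> illegal
(4,2): flips 1 -> legal
(4,5): flips 3 -> legal
(5,3): no bracket -> illegal
(5,5): flips 1 -> legal

Answer: (1,5) (2,1) (3,1) (4,2) (4,5) (5,5)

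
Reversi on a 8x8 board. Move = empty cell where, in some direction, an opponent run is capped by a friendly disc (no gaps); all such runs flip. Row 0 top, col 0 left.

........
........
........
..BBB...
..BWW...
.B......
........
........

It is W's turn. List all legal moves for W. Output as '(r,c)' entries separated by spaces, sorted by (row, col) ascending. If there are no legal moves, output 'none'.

Answer: (2,1) (2,2) (2,3) (2,4) (2,5) (4,1)

Derivation:
(2,1): flips 1 -> legal
(2,2): flips 1 -> legal
(2,3): flips 1 -> legal
(2,4): flips 1 -> legal
(2,5): flips 1 -> legal
(3,1): no bracket -> illegal
(3,5): no bracket -> illegal
(4,0): no bracket -> illegal
(4,1): flips 1 -> legal
(4,5): no bracket -> illegal
(5,0): no bracket -> illegal
(5,2): no bracket -> illegal
(5,3): no bracket -> illegal
(6,0): no bracket -> illegal
(6,1): no bracket -> illegal
(6,2): no bracket -> illegal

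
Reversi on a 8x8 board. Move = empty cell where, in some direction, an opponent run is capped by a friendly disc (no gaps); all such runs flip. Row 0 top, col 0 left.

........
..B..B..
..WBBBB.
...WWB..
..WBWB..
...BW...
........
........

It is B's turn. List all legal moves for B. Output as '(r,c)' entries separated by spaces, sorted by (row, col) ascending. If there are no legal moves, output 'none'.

Answer: (2,1) (3,1) (3,2) (4,1) (5,1) (5,5) (6,3) (6,4) (6,5)

Derivation:
(1,1): no bracket -> illegal
(1,3): no bracket -> illegal
(2,1): flips 1 -> legal
(3,1): flips 1 -> legal
(3,2): flips 3 -> legal
(4,1): flips 1 -> legal
(5,1): flips 2 -> legal
(5,2): no bracket -> illegal
(5,5): flips 1 -> legal
(6,3): flips 1 -> legal
(6,4): flips 3 -> legal
(6,5): flips 1 -> legal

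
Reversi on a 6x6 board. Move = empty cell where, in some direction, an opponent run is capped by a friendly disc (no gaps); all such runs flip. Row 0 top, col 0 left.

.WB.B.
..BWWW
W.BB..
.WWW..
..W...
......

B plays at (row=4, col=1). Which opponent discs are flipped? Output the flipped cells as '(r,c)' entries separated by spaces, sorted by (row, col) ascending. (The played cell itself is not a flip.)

Dir NW: first cell '.' (not opp) -> no flip
Dir N: opp run (3,1), next='.' -> no flip
Dir NE: opp run (3,2) capped by B -> flip
Dir W: first cell '.' (not opp) -> no flip
Dir E: opp run (4,2), next='.' -> no flip
Dir SW: first cell '.' (not opp) -> no flip
Dir S: first cell '.' (not opp) -> no flip
Dir SE: first cell '.' (not opp) -> no flip

Answer: (3,2)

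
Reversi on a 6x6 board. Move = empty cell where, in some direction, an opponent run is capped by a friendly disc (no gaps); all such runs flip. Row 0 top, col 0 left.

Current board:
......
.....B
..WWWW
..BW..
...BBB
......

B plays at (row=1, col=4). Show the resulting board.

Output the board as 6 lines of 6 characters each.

Place B at (1,4); scan 8 dirs for brackets.
Dir NW: first cell '.' (not opp) -> no flip
Dir N: first cell '.' (not opp) -> no flip
Dir NE: first cell '.' (not opp) -> no flip
Dir W: first cell '.' (not opp) -> no flip
Dir E: first cell 'B' (not opp) -> no flip
Dir SW: opp run (2,3) capped by B -> flip
Dir S: opp run (2,4), next='.' -> no flip
Dir SE: opp run (2,5), next=edge -> no flip
All flips: (2,3)

Answer: ......
....BB
..WBWW
..BW..
...BBB
......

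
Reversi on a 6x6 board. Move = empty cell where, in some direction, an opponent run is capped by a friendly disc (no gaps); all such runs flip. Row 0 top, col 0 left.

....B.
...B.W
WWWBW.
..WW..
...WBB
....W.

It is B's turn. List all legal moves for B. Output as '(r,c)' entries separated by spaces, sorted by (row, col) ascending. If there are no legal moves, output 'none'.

Answer: (1,1) (2,5) (3,1) (3,5) (4,1) (4,2) (5,3)

Derivation:
(0,5): no bracket -> illegal
(1,0): no bracket -> illegal
(1,1): flips 2 -> legal
(1,2): no bracket -> illegal
(1,4): no bracket -> illegal
(2,5): flips 1 -> legal
(3,0): no bracket -> illegal
(3,1): flips 1 -> legal
(3,4): no bracket -> illegal
(3,5): flips 1 -> legal
(4,1): flips 1 -> legal
(4,2): flips 1 -> legal
(5,2): no bracket -> illegal
(5,3): flips 2 -> legal
(5,5): no bracket -> illegal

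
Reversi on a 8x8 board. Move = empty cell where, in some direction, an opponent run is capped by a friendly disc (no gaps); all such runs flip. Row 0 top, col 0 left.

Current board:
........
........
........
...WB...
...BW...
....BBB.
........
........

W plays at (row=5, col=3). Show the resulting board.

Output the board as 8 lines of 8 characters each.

Answer: ........
........
........
...WB...
...WW...
...WBBB.
........
........

Derivation:
Place W at (5,3); scan 8 dirs for brackets.
Dir NW: first cell '.' (not opp) -> no flip
Dir N: opp run (4,3) capped by W -> flip
Dir NE: first cell 'W' (not opp) -> no flip
Dir W: first cell '.' (not opp) -> no flip
Dir E: opp run (5,4) (5,5) (5,6), next='.' -> no flip
Dir SW: first cell '.' (not opp) -> no flip
Dir S: first cell '.' (not opp) -> no flip
Dir SE: first cell '.' (not opp) -> no flip
All flips: (4,3)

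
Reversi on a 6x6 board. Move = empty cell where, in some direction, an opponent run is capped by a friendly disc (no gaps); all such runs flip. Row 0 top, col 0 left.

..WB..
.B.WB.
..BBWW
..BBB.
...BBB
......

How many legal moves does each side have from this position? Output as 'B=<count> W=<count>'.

Answer: B=4 W=9

Derivation:
-- B to move --
(0,1): flips 1 -> legal
(0,4): flips 1 -> legal
(1,2): flips 1 -> legal
(1,5): flips 1 -> legal
(3,5): no bracket -> illegal
B mobility = 4
-- W to move --
(0,0): no bracket -> illegal
(0,1): no bracket -> illegal
(0,4): flips 2 -> legal
(0,5): no bracket -> illegal
(1,0): no bracket -> illegal
(1,2): no bracket -> illegal
(1,5): flips 1 -> legal
(2,0): flips 1 -> legal
(2,1): flips 2 -> legal
(3,1): flips 1 -> legal
(3,5): no bracket -> illegal
(4,1): no bracket -> illegal
(4,2): flips 1 -> legal
(5,2): flips 2 -> legal
(5,3): flips 3 -> legal
(5,4): flips 2 -> legal
(5,5): no bracket -> illegal
W mobility = 9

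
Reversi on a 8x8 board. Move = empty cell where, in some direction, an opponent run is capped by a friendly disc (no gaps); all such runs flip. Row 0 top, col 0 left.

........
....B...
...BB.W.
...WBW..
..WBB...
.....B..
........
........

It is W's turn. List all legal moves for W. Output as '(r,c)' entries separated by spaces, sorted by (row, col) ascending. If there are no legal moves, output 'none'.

Answer: (1,3) (1,5) (4,5) (5,3) (6,6)

Derivation:
(0,3): no bracket -> illegal
(0,4): no bracket -> illegal
(0,5): no bracket -> illegal
(1,2): no bracket -> illegal
(1,3): flips 2 -> legal
(1,5): flips 1 -> legal
(2,2): no bracket -> illegal
(2,5): no bracket -> illegal
(3,2): no bracket -> illegal
(4,5): flips 2 -> legal
(4,6): no bracket -> illegal
(5,2): no bracket -> illegal
(5,3): flips 2 -> legal
(5,4): no bracket -> illegal
(5,6): no bracket -> illegal
(6,4): no bracket -> illegal
(6,5): no bracket -> illegal
(6,6): flips 2 -> legal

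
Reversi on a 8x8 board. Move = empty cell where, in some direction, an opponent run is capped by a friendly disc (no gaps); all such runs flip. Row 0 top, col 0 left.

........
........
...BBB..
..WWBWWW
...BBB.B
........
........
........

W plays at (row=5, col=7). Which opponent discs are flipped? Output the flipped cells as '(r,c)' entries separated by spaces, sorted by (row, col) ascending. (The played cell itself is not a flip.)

Answer: (4,7)

Derivation:
Dir NW: first cell '.' (not opp) -> no flip
Dir N: opp run (4,7) capped by W -> flip
Dir NE: edge -> no flip
Dir W: first cell '.' (not opp) -> no flip
Dir E: edge -> no flip
Dir SW: first cell '.' (not opp) -> no flip
Dir S: first cell '.' (not opp) -> no flip
Dir SE: edge -> no flip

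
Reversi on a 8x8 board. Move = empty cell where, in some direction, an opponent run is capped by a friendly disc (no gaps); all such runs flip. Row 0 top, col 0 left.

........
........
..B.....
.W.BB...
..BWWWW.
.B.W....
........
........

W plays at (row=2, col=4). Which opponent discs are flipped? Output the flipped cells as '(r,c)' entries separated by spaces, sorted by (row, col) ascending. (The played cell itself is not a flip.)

Dir NW: first cell '.' (not opp) -> no flip
Dir N: first cell '.' (not opp) -> no flip
Dir NE: first cell '.' (not opp) -> no flip
Dir W: first cell '.' (not opp) -> no flip
Dir E: first cell '.' (not opp) -> no flip
Dir SW: opp run (3,3) (4,2) (5,1), next='.' -> no flip
Dir S: opp run (3,4) capped by W -> flip
Dir SE: first cell '.' (not opp) -> no flip

Answer: (3,4)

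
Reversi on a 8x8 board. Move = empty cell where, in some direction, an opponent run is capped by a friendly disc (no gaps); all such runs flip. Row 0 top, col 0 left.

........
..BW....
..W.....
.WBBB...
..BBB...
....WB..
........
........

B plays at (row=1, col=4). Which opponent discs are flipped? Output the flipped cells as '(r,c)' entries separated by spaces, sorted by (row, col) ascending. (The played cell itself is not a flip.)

Answer: (1,3)

Derivation:
Dir NW: first cell '.' (not opp) -> no flip
Dir N: first cell '.' (not opp) -> no flip
Dir NE: first cell '.' (not opp) -> no flip
Dir W: opp run (1,3) capped by B -> flip
Dir E: first cell '.' (not opp) -> no flip
Dir SW: first cell '.' (not opp) -> no flip
Dir S: first cell '.' (not opp) -> no flip
Dir SE: first cell '.' (not opp) -> no flip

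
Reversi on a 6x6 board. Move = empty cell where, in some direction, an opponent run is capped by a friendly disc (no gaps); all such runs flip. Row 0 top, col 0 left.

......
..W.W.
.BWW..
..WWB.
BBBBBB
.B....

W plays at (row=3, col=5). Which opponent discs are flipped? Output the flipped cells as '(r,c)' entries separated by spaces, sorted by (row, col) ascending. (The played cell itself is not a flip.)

Dir NW: first cell '.' (not opp) -> no flip
Dir N: first cell '.' (not opp) -> no flip
Dir NE: edge -> no flip
Dir W: opp run (3,4) capped by W -> flip
Dir E: edge -> no flip
Dir SW: opp run (4,4), next='.' -> no flip
Dir S: opp run (4,5), next='.' -> no flip
Dir SE: edge -> no flip

Answer: (3,4)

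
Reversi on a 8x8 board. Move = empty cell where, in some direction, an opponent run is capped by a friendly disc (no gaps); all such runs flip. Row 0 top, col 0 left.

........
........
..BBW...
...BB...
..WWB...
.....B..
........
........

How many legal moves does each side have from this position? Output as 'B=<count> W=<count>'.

Answer: B=7 W=5

Derivation:
-- B to move --
(1,3): no bracket -> illegal
(1,4): flips 1 -> legal
(1,5): flips 1 -> legal
(2,5): flips 1 -> legal
(3,1): no bracket -> illegal
(3,2): no bracket -> illegal
(3,5): no bracket -> illegal
(4,1): flips 2 -> legal
(5,1): flips 1 -> legal
(5,2): flips 1 -> legal
(5,3): flips 1 -> legal
(5,4): no bracket -> illegal
B mobility = 7
-- W to move --
(1,1): no bracket -> illegal
(1,2): no bracket -> illegal
(1,3): flips 2 -> legal
(1,4): no bracket -> illegal
(2,1): flips 2 -> legal
(2,5): flips 1 -> legal
(3,1): no bracket -> illegal
(3,2): no bracket -> illegal
(3,5): no bracket -> illegal
(4,5): flips 1 -> legal
(4,6): no bracket -> illegal
(5,3): no bracket -> illegal
(5,4): flips 2 -> legal
(5,6): no bracket -> illegal
(6,4): no bracket -> illegal
(6,5): no bracket -> illegal
(6,6): no bracket -> illegal
W mobility = 5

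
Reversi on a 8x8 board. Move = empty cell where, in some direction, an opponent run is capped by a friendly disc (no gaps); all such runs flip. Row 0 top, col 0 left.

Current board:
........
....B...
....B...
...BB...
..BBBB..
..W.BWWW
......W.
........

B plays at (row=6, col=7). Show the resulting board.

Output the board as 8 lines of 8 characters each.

Answer: ........
....B...
....B...
...BB...
..BBBB..
..W.BWBW
......WB
........

Derivation:
Place B at (6,7); scan 8 dirs for brackets.
Dir NW: opp run (5,6) capped by B -> flip
Dir N: opp run (5,7), next='.' -> no flip
Dir NE: edge -> no flip
Dir W: opp run (6,6), next='.' -> no flip
Dir E: edge -> no flip
Dir SW: first cell '.' (not opp) -> no flip
Dir S: first cell '.' (not opp) -> no flip
Dir SE: edge -> no flip
All flips: (5,6)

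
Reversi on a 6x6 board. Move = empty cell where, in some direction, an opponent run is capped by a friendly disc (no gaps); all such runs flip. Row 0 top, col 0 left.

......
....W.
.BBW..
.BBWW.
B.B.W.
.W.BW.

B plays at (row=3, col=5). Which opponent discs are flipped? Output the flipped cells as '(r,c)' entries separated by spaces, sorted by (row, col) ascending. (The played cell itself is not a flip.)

Answer: (3,3) (3,4) (4,4)

Derivation:
Dir NW: first cell '.' (not opp) -> no flip
Dir N: first cell '.' (not opp) -> no flip
Dir NE: edge -> no flip
Dir W: opp run (3,4) (3,3) capped by B -> flip
Dir E: edge -> no flip
Dir SW: opp run (4,4) capped by B -> flip
Dir S: first cell '.' (not opp) -> no flip
Dir SE: edge -> no flip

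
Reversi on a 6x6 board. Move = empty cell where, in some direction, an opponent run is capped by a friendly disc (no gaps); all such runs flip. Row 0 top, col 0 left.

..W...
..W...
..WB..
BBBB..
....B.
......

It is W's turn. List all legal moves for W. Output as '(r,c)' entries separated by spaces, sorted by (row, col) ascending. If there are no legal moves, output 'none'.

(1,3): no bracket -> illegal
(1,4): no bracket -> illegal
(2,0): no bracket -> illegal
(2,1): no bracket -> illegal
(2,4): flips 1 -> legal
(3,4): flips 1 -> legal
(3,5): no bracket -> illegal
(4,0): flips 1 -> legal
(4,1): no bracket -> illegal
(4,2): flips 1 -> legal
(4,3): no bracket -> illegal
(4,5): no bracket -> illegal
(5,3): no bracket -> illegal
(5,4): no bracket -> illegal
(5,5): flips 2 -> legal

Answer: (2,4) (3,4) (4,0) (4,2) (5,5)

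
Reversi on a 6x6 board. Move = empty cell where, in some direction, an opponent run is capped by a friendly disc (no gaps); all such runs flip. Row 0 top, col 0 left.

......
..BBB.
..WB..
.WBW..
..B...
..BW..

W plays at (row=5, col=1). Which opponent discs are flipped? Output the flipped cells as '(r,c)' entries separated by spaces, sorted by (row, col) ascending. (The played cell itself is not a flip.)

Answer: (4,2) (5,2)

Derivation:
Dir NW: first cell '.' (not opp) -> no flip
Dir N: first cell '.' (not opp) -> no flip
Dir NE: opp run (4,2) capped by W -> flip
Dir W: first cell '.' (not opp) -> no flip
Dir E: opp run (5,2) capped by W -> flip
Dir SW: edge -> no flip
Dir S: edge -> no flip
Dir SE: edge -> no flip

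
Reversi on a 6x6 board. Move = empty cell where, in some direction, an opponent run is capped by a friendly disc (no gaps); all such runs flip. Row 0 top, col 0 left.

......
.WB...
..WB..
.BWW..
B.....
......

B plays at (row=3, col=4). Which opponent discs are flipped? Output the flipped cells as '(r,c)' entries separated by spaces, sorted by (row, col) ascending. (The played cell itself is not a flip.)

Answer: (3,2) (3,3)

Derivation:
Dir NW: first cell 'B' (not opp) -> no flip
Dir N: first cell '.' (not opp) -> no flip
Dir NE: first cell '.' (not opp) -> no flip
Dir W: opp run (3,3) (3,2) capped by B -> flip
Dir E: first cell '.' (not opp) -> no flip
Dir SW: first cell '.' (not opp) -> no flip
Dir S: first cell '.' (not opp) -> no flip
Dir SE: first cell '.' (not opp) -> no flip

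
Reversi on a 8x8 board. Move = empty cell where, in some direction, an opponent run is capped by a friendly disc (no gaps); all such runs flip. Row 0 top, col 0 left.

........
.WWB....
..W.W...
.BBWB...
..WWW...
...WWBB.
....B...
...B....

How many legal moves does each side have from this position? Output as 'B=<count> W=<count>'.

Answer: B=7 W=13

Derivation:
-- B to move --
(0,0): flips 4 -> legal
(0,1): no bracket -> illegal
(0,2): flips 2 -> legal
(0,3): no bracket -> illegal
(1,0): flips 2 -> legal
(1,4): flips 1 -> legal
(1,5): no bracket -> illegal
(2,0): no bracket -> illegal
(2,1): no bracket -> illegal
(2,3): no bracket -> illegal
(2,5): no bracket -> illegal
(3,5): flips 1 -> legal
(4,1): no bracket -> illegal
(4,5): no bracket -> illegal
(5,1): no bracket -> illegal
(5,2): flips 4 -> legal
(6,2): no bracket -> illegal
(6,3): no bracket -> illegal
(6,5): flips 2 -> legal
B mobility = 7
-- W to move --
(0,2): flips 1 -> legal
(0,3): no bracket -> illegal
(0,4): flips 1 -> legal
(1,4): flips 1 -> legal
(2,0): flips 1 -> legal
(2,1): flips 1 -> legal
(2,3): no bracket -> illegal
(2,5): flips 1 -> legal
(3,0): flips 2 -> legal
(3,5): flips 1 -> legal
(4,0): flips 1 -> legal
(4,1): no bracket -> illegal
(4,5): no bracket -> illegal
(4,6): no bracket -> illegal
(4,7): no bracket -> illegal
(5,7): flips 2 -> legal
(6,2): no bracket -> illegal
(6,3): no bracket -> illegal
(6,5): no bracket -> illegal
(6,6): flips 1 -> legal
(6,7): no bracket -> illegal
(7,2): no bracket -> illegal
(7,4): flips 1 -> legal
(7,5): flips 1 -> legal
W mobility = 13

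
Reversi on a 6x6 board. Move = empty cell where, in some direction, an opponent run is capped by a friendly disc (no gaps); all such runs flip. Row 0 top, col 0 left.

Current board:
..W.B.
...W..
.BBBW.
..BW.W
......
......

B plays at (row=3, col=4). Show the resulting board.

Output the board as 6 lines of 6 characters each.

Answer: ..W.B.
...W..
.BBBW.
..BBBW
......
......

Derivation:
Place B at (3,4); scan 8 dirs for brackets.
Dir NW: first cell 'B' (not opp) -> no flip
Dir N: opp run (2,4), next='.' -> no flip
Dir NE: first cell '.' (not opp) -> no flip
Dir W: opp run (3,3) capped by B -> flip
Dir E: opp run (3,5), next=edge -> no flip
Dir SW: first cell '.' (not opp) -> no flip
Dir S: first cell '.' (not opp) -> no flip
Dir SE: first cell '.' (not opp) -> no flip
All flips: (3,3)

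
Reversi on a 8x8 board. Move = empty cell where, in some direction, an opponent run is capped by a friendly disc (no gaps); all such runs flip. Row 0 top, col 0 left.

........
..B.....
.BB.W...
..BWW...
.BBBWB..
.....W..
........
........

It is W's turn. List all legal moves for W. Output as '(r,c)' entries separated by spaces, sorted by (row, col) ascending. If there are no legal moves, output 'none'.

(0,1): no bracket -> illegal
(0,2): no bracket -> illegal
(0,3): no bracket -> illegal
(1,0): no bracket -> illegal
(1,1): flips 1 -> legal
(1,3): no bracket -> illegal
(2,0): no bracket -> illegal
(2,3): no bracket -> illegal
(3,0): no bracket -> illegal
(3,1): flips 1 -> legal
(3,5): flips 1 -> legal
(3,6): no bracket -> illegal
(4,0): flips 3 -> legal
(4,6): flips 1 -> legal
(5,0): no bracket -> illegal
(5,1): flips 1 -> legal
(5,2): flips 1 -> legal
(5,3): flips 1 -> legal
(5,4): no bracket -> illegal
(5,6): flips 1 -> legal

Answer: (1,1) (3,1) (3,5) (4,0) (4,6) (5,1) (5,2) (5,3) (5,6)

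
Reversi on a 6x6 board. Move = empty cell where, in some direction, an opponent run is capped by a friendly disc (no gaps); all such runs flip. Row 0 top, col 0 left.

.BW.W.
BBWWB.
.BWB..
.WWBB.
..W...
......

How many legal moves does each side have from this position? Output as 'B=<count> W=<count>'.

Answer: B=5 W=10

Derivation:
-- B to move --
(0,3): flips 3 -> legal
(0,5): no bracket -> illegal
(1,5): no bracket -> illegal
(2,0): no bracket -> illegal
(2,4): no bracket -> illegal
(3,0): flips 2 -> legal
(4,0): no bracket -> illegal
(4,1): flips 2 -> legal
(4,3): flips 1 -> legal
(5,1): flips 1 -> legal
(5,2): no bracket -> illegal
(5,3): no bracket -> illegal
B mobility = 5
-- W to move --
(0,0): flips 2 -> legal
(0,3): no bracket -> illegal
(0,5): flips 2 -> legal
(1,5): flips 1 -> legal
(2,0): flips 2 -> legal
(2,4): flips 3 -> legal
(2,5): no bracket -> illegal
(3,0): flips 1 -> legal
(3,5): flips 2 -> legal
(4,3): flips 2 -> legal
(4,4): flips 1 -> legal
(4,5): flips 2 -> legal
W mobility = 10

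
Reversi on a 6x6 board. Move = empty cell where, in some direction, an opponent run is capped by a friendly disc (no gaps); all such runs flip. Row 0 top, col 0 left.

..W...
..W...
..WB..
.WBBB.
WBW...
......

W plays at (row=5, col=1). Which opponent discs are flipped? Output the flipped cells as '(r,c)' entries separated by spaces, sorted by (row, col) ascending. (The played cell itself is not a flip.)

Answer: (4,1)

Derivation:
Dir NW: first cell 'W' (not opp) -> no flip
Dir N: opp run (4,1) capped by W -> flip
Dir NE: first cell 'W' (not opp) -> no flip
Dir W: first cell '.' (not opp) -> no flip
Dir E: first cell '.' (not opp) -> no flip
Dir SW: edge -> no flip
Dir S: edge -> no flip
Dir SE: edge -> no flip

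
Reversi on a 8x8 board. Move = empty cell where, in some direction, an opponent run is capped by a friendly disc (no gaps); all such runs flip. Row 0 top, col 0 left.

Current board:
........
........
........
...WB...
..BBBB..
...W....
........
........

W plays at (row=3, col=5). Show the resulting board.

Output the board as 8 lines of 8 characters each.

Place W at (3,5); scan 8 dirs for brackets.
Dir NW: first cell '.' (not opp) -> no flip
Dir N: first cell '.' (not opp) -> no flip
Dir NE: first cell '.' (not opp) -> no flip
Dir W: opp run (3,4) capped by W -> flip
Dir E: first cell '.' (not opp) -> no flip
Dir SW: opp run (4,4) capped by W -> flip
Dir S: opp run (4,5), next='.' -> no flip
Dir SE: first cell '.' (not opp) -> no flip
All flips: (3,4) (4,4)

Answer: ........
........
........
...WWW..
..BBWB..
...W....
........
........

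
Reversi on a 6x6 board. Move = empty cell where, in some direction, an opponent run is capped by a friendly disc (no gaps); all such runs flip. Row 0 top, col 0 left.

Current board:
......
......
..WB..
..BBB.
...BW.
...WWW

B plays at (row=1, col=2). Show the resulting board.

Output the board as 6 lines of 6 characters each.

Place B at (1,2); scan 8 dirs for brackets.
Dir NW: first cell '.' (not opp) -> no flip
Dir N: first cell '.' (not opp) -> no flip
Dir NE: first cell '.' (not opp) -> no flip
Dir W: first cell '.' (not opp) -> no flip
Dir E: first cell '.' (not opp) -> no flip
Dir SW: first cell '.' (not opp) -> no flip
Dir S: opp run (2,2) capped by B -> flip
Dir SE: first cell 'B' (not opp) -> no flip
All flips: (2,2)

Answer: ......
..B...
..BB..
..BBB.
...BW.
...WWW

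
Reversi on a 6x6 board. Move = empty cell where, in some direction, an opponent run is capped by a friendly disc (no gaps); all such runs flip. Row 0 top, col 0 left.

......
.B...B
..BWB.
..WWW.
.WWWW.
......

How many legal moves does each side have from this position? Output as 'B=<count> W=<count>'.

Answer: B=4 W=5

Derivation:
-- B to move --
(1,2): no bracket -> illegal
(1,3): no bracket -> illegal
(1,4): no bracket -> illegal
(2,1): no bracket -> illegal
(2,5): no bracket -> illegal
(3,0): no bracket -> illegal
(3,1): no bracket -> illegal
(3,5): no bracket -> illegal
(4,0): no bracket -> illegal
(4,5): no bracket -> illegal
(5,0): no bracket -> illegal
(5,1): flips 2 -> legal
(5,2): flips 2 -> legal
(5,3): no bracket -> illegal
(5,4): flips 2 -> legal
(5,5): flips 2 -> legal
B mobility = 4
-- W to move --
(0,0): flips 2 -> legal
(0,1): no bracket -> illegal
(0,2): no bracket -> illegal
(0,4): no bracket -> illegal
(0,5): no bracket -> illegal
(1,0): no bracket -> illegal
(1,2): flips 1 -> legal
(1,3): no bracket -> illegal
(1,4): flips 1 -> legal
(2,0): no bracket -> illegal
(2,1): flips 1 -> legal
(2,5): flips 1 -> legal
(3,1): no bracket -> illegal
(3,5): no bracket -> illegal
W mobility = 5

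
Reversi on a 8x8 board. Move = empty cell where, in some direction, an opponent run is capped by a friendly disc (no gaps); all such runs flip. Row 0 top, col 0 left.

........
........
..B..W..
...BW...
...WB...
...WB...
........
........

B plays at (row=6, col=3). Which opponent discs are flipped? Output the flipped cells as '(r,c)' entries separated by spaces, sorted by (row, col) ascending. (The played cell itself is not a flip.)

Dir NW: first cell '.' (not opp) -> no flip
Dir N: opp run (5,3) (4,3) capped by B -> flip
Dir NE: first cell 'B' (not opp) -> no flip
Dir W: first cell '.' (not opp) -> no flip
Dir E: first cell '.' (not opp) -> no flip
Dir SW: first cell '.' (not opp) -> no flip
Dir S: first cell '.' (not opp) -> no flip
Dir SE: first cell '.' (not opp) -> no flip

Answer: (4,3) (5,3)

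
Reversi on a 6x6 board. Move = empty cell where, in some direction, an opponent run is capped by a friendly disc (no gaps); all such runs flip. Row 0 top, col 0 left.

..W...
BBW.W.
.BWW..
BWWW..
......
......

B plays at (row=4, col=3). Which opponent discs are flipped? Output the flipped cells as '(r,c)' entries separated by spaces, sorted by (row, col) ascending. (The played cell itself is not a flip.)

Dir NW: opp run (3,2) capped by B -> flip
Dir N: opp run (3,3) (2,3), next='.' -> no flip
Dir NE: first cell '.' (not opp) -> no flip
Dir W: first cell '.' (not opp) -> no flip
Dir E: first cell '.' (not opp) -> no flip
Dir SW: first cell '.' (not opp) -> no flip
Dir S: first cell '.' (not opp) -> no flip
Dir SE: first cell '.' (not opp) -> no flip

Answer: (3,2)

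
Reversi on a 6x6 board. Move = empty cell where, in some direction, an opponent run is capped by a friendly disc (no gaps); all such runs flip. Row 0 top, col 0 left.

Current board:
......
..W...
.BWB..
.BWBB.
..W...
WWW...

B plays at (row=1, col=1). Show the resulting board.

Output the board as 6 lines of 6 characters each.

Answer: ......
.BW...
.BBB..
.BWBB.
..W...
WWW...

Derivation:
Place B at (1,1); scan 8 dirs for brackets.
Dir NW: first cell '.' (not opp) -> no flip
Dir N: first cell '.' (not opp) -> no flip
Dir NE: first cell '.' (not opp) -> no flip
Dir W: first cell '.' (not opp) -> no flip
Dir E: opp run (1,2), next='.' -> no flip
Dir SW: first cell '.' (not opp) -> no flip
Dir S: first cell 'B' (not opp) -> no flip
Dir SE: opp run (2,2) capped by B -> flip
All flips: (2,2)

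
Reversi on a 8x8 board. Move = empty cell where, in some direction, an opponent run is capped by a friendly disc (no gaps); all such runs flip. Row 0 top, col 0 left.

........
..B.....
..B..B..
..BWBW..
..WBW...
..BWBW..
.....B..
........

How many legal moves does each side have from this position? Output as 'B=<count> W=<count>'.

Answer: B=7 W=9

Derivation:
-- B to move --
(2,3): flips 1 -> legal
(2,4): no bracket -> illegal
(2,6): no bracket -> illegal
(3,1): no bracket -> illegal
(3,6): flips 1 -> legal
(4,1): flips 1 -> legal
(4,5): flips 3 -> legal
(4,6): no bracket -> illegal
(5,1): no bracket -> illegal
(5,6): flips 1 -> legal
(6,2): no bracket -> illegal
(6,3): flips 1 -> legal
(6,4): no bracket -> illegal
(6,6): flips 3 -> legal
B mobility = 7
-- W to move --
(0,1): no bracket -> illegal
(0,2): flips 3 -> legal
(0,3): no bracket -> illegal
(1,1): flips 1 -> legal
(1,3): no bracket -> illegal
(1,4): no bracket -> illegal
(1,5): flips 1 -> legal
(1,6): no bracket -> illegal
(2,1): no bracket -> illegal
(2,3): no bracket -> illegal
(2,4): flips 1 -> legal
(2,6): no bracket -> illegal
(3,1): flips 1 -> legal
(3,6): no bracket -> illegal
(4,1): no bracket -> illegal
(4,5): no bracket -> illegal
(5,1): flips 1 -> legal
(5,6): no bracket -> illegal
(6,1): no bracket -> illegal
(6,2): flips 1 -> legal
(6,3): no bracket -> illegal
(6,4): flips 1 -> legal
(6,6): no bracket -> illegal
(7,4): no bracket -> illegal
(7,5): flips 1 -> legal
(7,6): no bracket -> illegal
W mobility = 9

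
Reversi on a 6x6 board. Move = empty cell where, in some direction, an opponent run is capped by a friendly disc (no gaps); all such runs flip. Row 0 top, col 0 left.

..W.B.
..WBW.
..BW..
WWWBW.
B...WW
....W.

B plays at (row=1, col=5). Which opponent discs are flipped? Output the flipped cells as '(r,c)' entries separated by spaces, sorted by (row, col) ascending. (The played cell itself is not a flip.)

Answer: (1,4)

Derivation:
Dir NW: first cell 'B' (not opp) -> no flip
Dir N: first cell '.' (not opp) -> no flip
Dir NE: edge -> no flip
Dir W: opp run (1,4) capped by B -> flip
Dir E: edge -> no flip
Dir SW: first cell '.' (not opp) -> no flip
Dir S: first cell '.' (not opp) -> no flip
Dir SE: edge -> no flip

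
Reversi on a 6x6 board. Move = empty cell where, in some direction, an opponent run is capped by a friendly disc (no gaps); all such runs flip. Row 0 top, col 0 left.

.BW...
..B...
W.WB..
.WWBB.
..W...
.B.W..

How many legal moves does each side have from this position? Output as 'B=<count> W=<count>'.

Answer: B=6 W=5

Derivation:
-- B to move --
(0,3): flips 1 -> legal
(1,0): no bracket -> illegal
(1,1): flips 1 -> legal
(1,3): no bracket -> illegal
(2,1): flips 1 -> legal
(3,0): flips 2 -> legal
(4,0): no bracket -> illegal
(4,1): flips 1 -> legal
(4,3): no bracket -> illegal
(4,4): no bracket -> illegal
(5,2): flips 3 -> legal
(5,4): no bracket -> illegal
B mobility = 6
-- W to move --
(0,0): flips 1 -> legal
(0,3): no bracket -> illegal
(1,0): no bracket -> illegal
(1,1): no bracket -> illegal
(1,3): no bracket -> illegal
(1,4): flips 1 -> legal
(2,1): no bracket -> illegal
(2,4): flips 2 -> legal
(2,5): no bracket -> illegal
(3,5): flips 2 -> legal
(4,0): no bracket -> illegal
(4,1): no bracket -> illegal
(4,3): no bracket -> illegal
(4,4): flips 1 -> legal
(4,5): no bracket -> illegal
(5,0): no bracket -> illegal
(5,2): no bracket -> illegal
W mobility = 5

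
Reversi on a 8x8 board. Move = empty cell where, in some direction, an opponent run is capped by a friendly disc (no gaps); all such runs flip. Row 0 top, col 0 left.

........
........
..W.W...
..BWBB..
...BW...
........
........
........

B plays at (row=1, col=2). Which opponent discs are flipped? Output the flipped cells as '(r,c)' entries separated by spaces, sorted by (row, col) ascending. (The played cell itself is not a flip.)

Answer: (2,2)

Derivation:
Dir NW: first cell '.' (not opp) -> no flip
Dir N: first cell '.' (not opp) -> no flip
Dir NE: first cell '.' (not opp) -> no flip
Dir W: first cell '.' (not opp) -> no flip
Dir E: first cell '.' (not opp) -> no flip
Dir SW: first cell '.' (not opp) -> no flip
Dir S: opp run (2,2) capped by B -> flip
Dir SE: first cell '.' (not opp) -> no flip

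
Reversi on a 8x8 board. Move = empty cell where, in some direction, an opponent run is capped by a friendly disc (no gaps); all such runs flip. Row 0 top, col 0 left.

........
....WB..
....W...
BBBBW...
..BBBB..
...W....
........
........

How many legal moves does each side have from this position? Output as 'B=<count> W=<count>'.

Answer: B=8 W=9

Derivation:
-- B to move --
(0,3): no bracket -> illegal
(0,4): flips 3 -> legal
(0,5): no bracket -> illegal
(1,3): flips 1 -> legal
(2,3): flips 1 -> legal
(2,5): flips 1 -> legal
(3,5): flips 1 -> legal
(5,2): no bracket -> illegal
(5,4): no bracket -> illegal
(6,2): flips 1 -> legal
(6,3): flips 1 -> legal
(6,4): flips 1 -> legal
B mobility = 8
-- W to move --
(0,4): no bracket -> illegal
(0,5): no bracket -> illegal
(0,6): flips 1 -> legal
(1,6): flips 1 -> legal
(2,0): flips 2 -> legal
(2,1): no bracket -> illegal
(2,2): no bracket -> illegal
(2,3): flips 2 -> legal
(2,5): no bracket -> illegal
(2,6): no bracket -> illegal
(3,5): flips 1 -> legal
(3,6): no bracket -> illegal
(4,0): no bracket -> illegal
(4,1): no bracket -> illegal
(4,6): no bracket -> illegal
(5,1): flips 2 -> legal
(5,2): flips 1 -> legal
(5,4): flips 1 -> legal
(5,5): no bracket -> illegal
(5,6): flips 1 -> legal
W mobility = 9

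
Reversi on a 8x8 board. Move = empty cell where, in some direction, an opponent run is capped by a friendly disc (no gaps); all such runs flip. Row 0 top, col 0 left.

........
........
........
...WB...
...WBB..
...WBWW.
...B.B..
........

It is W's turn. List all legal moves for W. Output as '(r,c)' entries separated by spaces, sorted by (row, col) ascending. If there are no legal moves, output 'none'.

(2,3): flips 2 -> legal
(2,4): no bracket -> illegal
(2,5): flips 1 -> legal
(3,5): flips 3 -> legal
(3,6): no bracket -> illegal
(4,6): flips 2 -> legal
(5,2): no bracket -> illegal
(6,2): no bracket -> illegal
(6,4): no bracket -> illegal
(6,6): no bracket -> illegal
(7,2): no bracket -> illegal
(7,3): flips 1 -> legal
(7,4): flips 1 -> legal
(7,5): flips 1 -> legal
(7,6): flips 2 -> legal

Answer: (2,3) (2,5) (3,5) (4,6) (7,3) (7,4) (7,5) (7,6)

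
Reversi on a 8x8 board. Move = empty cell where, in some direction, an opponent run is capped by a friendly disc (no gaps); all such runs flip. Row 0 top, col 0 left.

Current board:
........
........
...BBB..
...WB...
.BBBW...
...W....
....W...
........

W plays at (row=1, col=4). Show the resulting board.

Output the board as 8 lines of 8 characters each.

Place W at (1,4); scan 8 dirs for brackets.
Dir NW: first cell '.' (not opp) -> no flip
Dir N: first cell '.' (not opp) -> no flip
Dir NE: first cell '.' (not opp) -> no flip
Dir W: first cell '.' (not opp) -> no flip
Dir E: first cell '.' (not opp) -> no flip
Dir SW: opp run (2,3), next='.' -> no flip
Dir S: opp run (2,4) (3,4) capped by W -> flip
Dir SE: opp run (2,5), next='.' -> no flip
All flips: (2,4) (3,4)

Answer: ........
....W...
...BWB..
...WW...
.BBBW...
...W....
....W...
........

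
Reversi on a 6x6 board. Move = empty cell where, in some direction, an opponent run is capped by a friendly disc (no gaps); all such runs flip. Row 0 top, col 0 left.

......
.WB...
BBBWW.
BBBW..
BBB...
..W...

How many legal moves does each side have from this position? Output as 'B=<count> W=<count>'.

Answer: B=9 W=5

Derivation:
-- B to move --
(0,0): flips 1 -> legal
(0,1): flips 1 -> legal
(0,2): flips 1 -> legal
(1,0): flips 1 -> legal
(1,3): no bracket -> illegal
(1,4): flips 1 -> legal
(1,5): flips 2 -> legal
(2,5): flips 2 -> legal
(3,4): flips 2 -> legal
(3,5): no bracket -> illegal
(4,3): no bracket -> illegal
(4,4): flips 1 -> legal
(5,1): no bracket -> illegal
(5,3): no bracket -> illegal
B mobility = 9
-- W to move --
(0,1): flips 1 -> legal
(0,2): flips 4 -> legal
(0,3): no bracket -> illegal
(1,0): no bracket -> illegal
(1,3): flips 1 -> legal
(4,3): no bracket -> illegal
(5,0): flips 2 -> legal
(5,1): flips 4 -> legal
(5,3): no bracket -> illegal
W mobility = 5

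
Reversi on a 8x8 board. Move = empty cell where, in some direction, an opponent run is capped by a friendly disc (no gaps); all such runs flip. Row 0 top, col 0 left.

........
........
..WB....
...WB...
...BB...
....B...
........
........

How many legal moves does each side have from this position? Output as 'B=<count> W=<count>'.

Answer: B=3 W=5

Derivation:
-- B to move --
(1,1): flips 2 -> legal
(1,2): no bracket -> illegal
(1,3): no bracket -> illegal
(2,1): flips 1 -> legal
(2,4): no bracket -> illegal
(3,1): no bracket -> illegal
(3,2): flips 1 -> legal
(4,2): no bracket -> illegal
B mobility = 3
-- W to move --
(1,2): no bracket -> illegal
(1,3): flips 1 -> legal
(1,4): no bracket -> illegal
(2,4): flips 1 -> legal
(2,5): no bracket -> illegal
(3,2): no bracket -> illegal
(3,5): flips 1 -> legal
(4,2): no bracket -> illegal
(4,5): no bracket -> illegal
(5,2): no bracket -> illegal
(5,3): flips 1 -> legal
(5,5): flips 1 -> legal
(6,3): no bracket -> illegal
(6,4): no bracket -> illegal
(6,5): no bracket -> illegal
W mobility = 5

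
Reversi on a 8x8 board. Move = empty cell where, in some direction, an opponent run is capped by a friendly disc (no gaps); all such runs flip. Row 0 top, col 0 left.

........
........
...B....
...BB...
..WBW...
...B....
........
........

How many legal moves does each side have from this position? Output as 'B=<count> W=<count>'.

Answer: B=7 W=4

Derivation:
-- B to move --
(3,1): flips 1 -> legal
(3,2): no bracket -> illegal
(3,5): flips 1 -> legal
(4,1): flips 1 -> legal
(4,5): flips 1 -> legal
(5,1): flips 1 -> legal
(5,2): no bracket -> illegal
(5,4): flips 1 -> legal
(5,5): flips 1 -> legal
B mobility = 7
-- W to move --
(1,2): no bracket -> illegal
(1,3): no bracket -> illegal
(1,4): no bracket -> illegal
(2,2): flips 1 -> legal
(2,4): flips 2 -> legal
(2,5): no bracket -> illegal
(3,2): no bracket -> illegal
(3,5): no bracket -> illegal
(4,5): no bracket -> illegal
(5,2): no bracket -> illegal
(5,4): no bracket -> illegal
(6,2): flips 1 -> legal
(6,3): no bracket -> illegal
(6,4): flips 1 -> legal
W mobility = 4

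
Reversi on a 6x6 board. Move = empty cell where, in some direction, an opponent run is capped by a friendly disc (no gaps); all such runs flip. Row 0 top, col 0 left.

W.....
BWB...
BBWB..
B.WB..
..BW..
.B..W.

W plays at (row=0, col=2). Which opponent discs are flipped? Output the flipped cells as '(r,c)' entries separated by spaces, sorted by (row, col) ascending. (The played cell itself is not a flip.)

Answer: (1,2)

Derivation:
Dir NW: edge -> no flip
Dir N: edge -> no flip
Dir NE: edge -> no flip
Dir W: first cell '.' (not opp) -> no flip
Dir E: first cell '.' (not opp) -> no flip
Dir SW: first cell 'W' (not opp) -> no flip
Dir S: opp run (1,2) capped by W -> flip
Dir SE: first cell '.' (not opp) -> no flip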